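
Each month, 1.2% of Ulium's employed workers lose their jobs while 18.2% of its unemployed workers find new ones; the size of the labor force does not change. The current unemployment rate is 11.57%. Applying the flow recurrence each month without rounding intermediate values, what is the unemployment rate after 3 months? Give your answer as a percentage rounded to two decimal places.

With a fixed labor force, u_{t+1} = u_t + s·(1−u_t) − f·u_t = u_t·(1−s−f) + s.
Here 1−s−f = 0.806 and s = 0.012.
u_1 = 0.115700 × 0.806 + 0.012 = 0.105254.
u_2 = 0.105254 × 0.806 + 0.012 = 0.096835.
u_3 = 0.096835 × 0.806 + 0.012 = 0.090049.

Unemployment rate after three months ≈ 9.00%.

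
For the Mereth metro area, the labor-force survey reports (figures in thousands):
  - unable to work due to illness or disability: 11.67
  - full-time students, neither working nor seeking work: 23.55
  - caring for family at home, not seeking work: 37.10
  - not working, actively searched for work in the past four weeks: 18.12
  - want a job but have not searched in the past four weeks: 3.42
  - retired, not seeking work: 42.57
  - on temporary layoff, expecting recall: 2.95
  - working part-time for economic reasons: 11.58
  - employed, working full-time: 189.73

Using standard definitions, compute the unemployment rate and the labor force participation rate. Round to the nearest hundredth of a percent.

Unemployment rate ≈ 9.47%; labor force participation rate ≈ 65.27%.

Employed = 11.58 + 189.73 = 201.31 thousand (anyone who worked, including part-time for economic reasons, counts as employed).
Unemployed = 18.12 + 2.95 = 21.07 thousand (jobless and actively searching, or on temporary layoff).
Labor force = 201.31 + 21.07 = 222.38 thousand.
Not in labor force = 11.67 + 23.55 + 37.10 + 3.42 + 42.57 = 118.31 thousand (those not working and not actively searching are outside the labor force — including those who want a job but have given up searching).
Civilian working-age population = 222.38 + 118.31 = 340.69 thousand.
Unemployment rate = 21.07 / 222.38 = 9.47%.
Labor force participation rate = 222.38 / 340.69 = 65.27%.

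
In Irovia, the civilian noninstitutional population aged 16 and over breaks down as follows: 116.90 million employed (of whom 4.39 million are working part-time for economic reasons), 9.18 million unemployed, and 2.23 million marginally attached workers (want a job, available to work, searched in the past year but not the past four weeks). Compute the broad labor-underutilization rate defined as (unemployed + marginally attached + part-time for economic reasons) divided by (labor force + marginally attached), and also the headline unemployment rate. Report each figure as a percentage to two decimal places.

Labor force = 116.90 + 9.18 = 126.08 million.
Numerator = 9.18 + 2.23 + 4.39 = 15.80 million.
Denominator = 126.08 + 2.23 = 128.31 million.
Broad rate = 15.80 / 128.31 = 12.31%.
Headline unemployment rate = 9.18 / 126.08 = 7.28%.

Broad underutilization rate ≈ 12.31%; headline unemployment rate ≈ 7.28%.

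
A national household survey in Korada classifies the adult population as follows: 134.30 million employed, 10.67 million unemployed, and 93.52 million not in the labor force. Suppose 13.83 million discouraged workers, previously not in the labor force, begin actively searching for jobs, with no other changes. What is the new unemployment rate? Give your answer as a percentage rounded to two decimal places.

Initially, labor force = 134.30 + 10.67 = 144.97 million, so u = 10.67/144.97 = 7.36%.
After the change, unemployed and labor force both rise by 13.83 → E = 134.30, U = 24.50, labor force = 158.80 million.
New unemployment rate = 24.50 / 158.80 = 15.43%.

New unemployment rate ≈ 15.43%.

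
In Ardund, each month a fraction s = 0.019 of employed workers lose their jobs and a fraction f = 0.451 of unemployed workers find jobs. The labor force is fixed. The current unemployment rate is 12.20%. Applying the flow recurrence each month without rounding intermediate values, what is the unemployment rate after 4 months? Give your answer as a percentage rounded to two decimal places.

Unemployment rate after four months ≈ 4.69%.

With a fixed labor force, u_{t+1} = u_t + s·(1−u_t) − f·u_t = u_t·(1−s−f) + s.
Here 1−s−f = 0.530 and s = 0.019.
u_1 = 0.122000 × 0.530 + 0.019 = 0.083660.
u_2 = 0.083660 × 0.530 + 0.019 = 0.063340.
u_3 = 0.063340 × 0.530 + 0.019 = 0.052570.
u_4 = 0.052570 × 0.530 + 0.019 = 0.046862.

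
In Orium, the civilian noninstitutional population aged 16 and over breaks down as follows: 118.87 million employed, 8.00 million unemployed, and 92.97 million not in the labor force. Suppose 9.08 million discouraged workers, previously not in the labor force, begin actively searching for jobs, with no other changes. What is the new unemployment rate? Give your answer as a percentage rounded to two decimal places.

Initially, labor force = 118.87 + 8.00 = 126.87 million, so u = 8.00/126.87 = 6.31%.
After the change, unemployed and labor force both rise by 9.08 → E = 118.87, U = 17.08, labor force = 135.95 million.
New unemployment rate = 17.08 / 135.95 = 12.56%.

New unemployment rate ≈ 12.56%.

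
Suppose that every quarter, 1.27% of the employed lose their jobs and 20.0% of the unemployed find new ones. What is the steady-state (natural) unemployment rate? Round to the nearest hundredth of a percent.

At steady state the flows balance: s·E = f·U, so U/(E+U) = s/(s+f).
u* = 1.27 / (1.27 + 20.0) = 1.27 / 21.27 = 5.97%.

Steady-state unemployment rate ≈ 5.97%.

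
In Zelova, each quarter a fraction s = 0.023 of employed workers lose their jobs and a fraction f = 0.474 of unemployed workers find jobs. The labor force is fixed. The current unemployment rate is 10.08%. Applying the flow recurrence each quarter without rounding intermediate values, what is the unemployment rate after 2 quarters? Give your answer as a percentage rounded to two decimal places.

With a fixed labor force, u_{t+1} = u_t + s·(1−u_t) − f·u_t = u_t·(1−s−f) + s.
Here 1−s−f = 0.503 and s = 0.023.
u_1 = 0.100800 × 0.503 + 0.023 = 0.073702.
u_2 = 0.073702 × 0.503 + 0.023 = 0.060072.

Unemployment rate after two quarters ≈ 6.01%.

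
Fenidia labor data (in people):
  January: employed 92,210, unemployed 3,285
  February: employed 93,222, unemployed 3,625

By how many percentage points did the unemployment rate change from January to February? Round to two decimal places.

The unemployment rate changed by +0.30 percentage points.

January: labor force = 92,210 + 3,285 = 95,495; u = 3,285/95,495 = 3.44%.
February: labor force = 93,222 + 3,625 = 96,847; u = 3,625/96,847 = 3.74%.
Change = 3.74% − 3.44% = +0.30 pp.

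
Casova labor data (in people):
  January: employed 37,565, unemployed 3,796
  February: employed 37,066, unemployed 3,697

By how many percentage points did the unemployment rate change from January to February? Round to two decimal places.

The unemployment rate changed by −0.11 percentage points.

January: labor force = 37,565 + 3,796 = 41,361; u = 3,796/41,361 = 9.18%.
February: labor force = 37,066 + 3,697 = 40,763; u = 3,697/40,763 = 9.07%.
Change = 9.07% − 9.18% = −0.11 pp.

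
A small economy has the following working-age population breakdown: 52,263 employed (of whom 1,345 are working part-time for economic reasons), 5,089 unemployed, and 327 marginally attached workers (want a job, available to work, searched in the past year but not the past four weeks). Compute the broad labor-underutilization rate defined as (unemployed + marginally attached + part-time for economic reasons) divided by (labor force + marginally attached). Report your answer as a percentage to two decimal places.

Broad underutilization rate ≈ 11.72%.

Labor force = 52,263 + 5,089 = 57,352.
Numerator = 5,089 + 327 + 1,345 = 6,761.
Denominator = 57,352 + 327 = 57,679.
Broad rate = 6,761 / 57,679 = 11.72%.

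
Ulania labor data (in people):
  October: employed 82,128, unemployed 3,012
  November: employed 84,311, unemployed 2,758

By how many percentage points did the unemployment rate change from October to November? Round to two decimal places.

October: labor force = 82,128 + 3,012 = 85,140; u = 3,012/85,140 = 3.54%.
November: labor force = 84,311 + 2,758 = 87,069; u = 2,758/87,069 = 3.17%.
Change = 3.17% − 3.54% = −0.37 pp.

The unemployment rate changed by −0.37 percentage points.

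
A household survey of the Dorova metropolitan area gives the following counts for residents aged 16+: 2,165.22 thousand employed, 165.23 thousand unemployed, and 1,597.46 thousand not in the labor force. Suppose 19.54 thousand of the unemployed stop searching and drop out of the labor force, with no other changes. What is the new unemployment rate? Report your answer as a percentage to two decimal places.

New unemployment rate ≈ 6.30%.

Initially, labor force = 2,165.22 + 165.23 = 2,330.45 thousand, so u = 165.23/2,330.45 = 7.09%.
After the change, unemployed and labor force both fall by 19.54 → E = 2,165.22, U = 145.69, labor force = 2,310.91 thousand.
New unemployment rate = 145.69 / 2,310.91 = 6.30%.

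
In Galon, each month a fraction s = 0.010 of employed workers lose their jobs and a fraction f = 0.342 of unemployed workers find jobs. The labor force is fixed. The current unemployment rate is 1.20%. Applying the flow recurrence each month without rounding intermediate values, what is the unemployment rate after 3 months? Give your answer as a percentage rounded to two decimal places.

Unemployment rate after three months ≈ 2.39%.

With a fixed labor force, u_{t+1} = u_t + s·(1−u_t) − f·u_t = u_t·(1−s−f) + s.
Here 1−s−f = 0.648 and s = 0.010.
u_1 = 0.012000 × 0.648 + 0.010 = 0.017776.
u_2 = 0.017776 × 0.648 + 0.010 = 0.021519.
u_3 = 0.021519 × 0.648 + 0.010 = 0.023944.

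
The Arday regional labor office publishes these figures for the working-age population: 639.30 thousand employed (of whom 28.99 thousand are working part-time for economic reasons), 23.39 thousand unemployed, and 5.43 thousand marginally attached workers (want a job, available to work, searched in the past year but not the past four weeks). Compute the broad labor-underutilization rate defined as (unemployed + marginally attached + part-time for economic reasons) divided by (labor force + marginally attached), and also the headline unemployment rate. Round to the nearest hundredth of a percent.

Broad underutilization rate ≈ 8.65%; headline unemployment rate ≈ 3.53%.

Labor force = 639.30 + 23.39 = 662.69 thousand.
Numerator = 23.39 + 5.43 + 28.99 = 57.81 thousand.
Denominator = 662.69 + 5.43 = 668.12 thousand.
Broad rate = 57.81 / 668.12 = 8.65%.
Headline unemployment rate = 23.39 / 662.69 = 3.53%.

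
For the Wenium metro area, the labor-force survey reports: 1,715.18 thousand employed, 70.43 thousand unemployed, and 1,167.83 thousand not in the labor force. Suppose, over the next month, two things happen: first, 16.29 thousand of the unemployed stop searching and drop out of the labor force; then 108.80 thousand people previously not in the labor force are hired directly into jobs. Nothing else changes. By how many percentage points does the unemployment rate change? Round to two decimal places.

Initially, labor force = 1,715.18 + 70.43 = 1,785.61 thousand, so u = 70.43/1,785.61 = 3.94%.
After the first change, unemployed and labor force both fall by 16.29 → E = 1,715.18, U = 54.14, labor force = 1,769.32 thousand.
After the second change, employed and labor force both rise by 108.80; unemployed unchanged → E = 1,823.98, U = 54.14, labor force = 1,878.12 thousand.
New unemployment rate = 54.14 / 1,878.12 = 2.88%.
Change = 2.88% − 3.94% = −1.06 percentage points.

The unemployment rate changes by −1.06 percentage points.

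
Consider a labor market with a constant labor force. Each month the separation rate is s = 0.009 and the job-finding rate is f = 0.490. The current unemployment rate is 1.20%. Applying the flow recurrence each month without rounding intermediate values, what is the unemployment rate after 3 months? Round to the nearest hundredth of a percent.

Unemployment rate after three months ≈ 1.73%.

With a fixed labor force, u_{t+1} = u_t + s·(1−u_t) − f·u_t = u_t·(1−s−f) + s.
Here 1−s−f = 0.501 and s = 0.009.
u_1 = 0.012000 × 0.501 + 0.009 = 0.015012.
u_2 = 0.015012 × 0.501 + 0.009 = 0.016521.
u_3 = 0.016521 × 0.501 + 0.009 = 0.017277.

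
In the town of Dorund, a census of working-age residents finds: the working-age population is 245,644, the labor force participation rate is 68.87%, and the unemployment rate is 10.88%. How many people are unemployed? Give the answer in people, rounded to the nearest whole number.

Labor force = 0.6887 × 245,644 = 169,175.
Unemployed = 0.1088 × 169,175 ≈ 18,406.

About 18,406 are unemployed.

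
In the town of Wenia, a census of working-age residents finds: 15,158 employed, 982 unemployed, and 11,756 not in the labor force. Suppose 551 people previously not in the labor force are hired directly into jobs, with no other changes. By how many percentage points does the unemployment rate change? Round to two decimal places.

The unemployment rate changes by −0.20 percentage points.

Initially, labor force = 15,158 + 982 = 16,140, so u = 982/16,140 = 6.08%.
After the change, employed and labor force both rise by 551; unemployed unchanged → E = 15,709, U = 982, labor force = 16,691.
New unemployment rate = 982 / 16,691 = 5.88%.
Change = 5.88% − 6.08% = −0.20 percentage points.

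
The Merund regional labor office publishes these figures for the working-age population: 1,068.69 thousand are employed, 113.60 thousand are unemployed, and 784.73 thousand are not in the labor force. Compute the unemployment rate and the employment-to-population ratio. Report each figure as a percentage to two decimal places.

Labor force = employed + unemployed = 1,068.69 + 113.60 = 1,182.29 thousand.
Working-age population = 1,182.29 + 784.73 = 1,967.02 thousand.
Unemployment rate = 113.60 / 1,182.29 = 9.61%.
Employment-population ratio = 1,068.69 / 1,967.02 = 54.33%.

Unemployment rate ≈ 9.61%; employment-population ratio ≈ 54.33%.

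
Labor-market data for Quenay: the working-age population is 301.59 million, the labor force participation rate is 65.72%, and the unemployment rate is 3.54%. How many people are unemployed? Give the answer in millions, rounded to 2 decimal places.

Labor force = 0.6572 × 301.59 = 198.20 million.
Unemployed = 0.0354 × 198.20 ≈ 7.02 million.

About 7.02 million are unemployed.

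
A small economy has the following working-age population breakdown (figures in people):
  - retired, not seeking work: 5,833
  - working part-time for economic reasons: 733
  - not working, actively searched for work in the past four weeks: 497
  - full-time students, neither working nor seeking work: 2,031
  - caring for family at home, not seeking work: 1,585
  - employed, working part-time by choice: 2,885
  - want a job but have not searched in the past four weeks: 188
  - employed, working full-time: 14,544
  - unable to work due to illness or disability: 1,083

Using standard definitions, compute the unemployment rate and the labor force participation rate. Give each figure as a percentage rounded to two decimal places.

Unemployment rate ≈ 2.66%; labor force participation rate ≈ 63.51%.

Employed = 733 + 2,885 + 14,544 = 18,162 (anyone who worked, including part-time for economic reasons, counts as employed).
Unemployed = 497.
Labor force = 18,162 + 497 = 18,659.
Not in labor force = 5,833 + 2,031 + 1,585 + 188 + 1,083 = 10,720 (those not working and not actively searching are outside the labor force — including those who want a job but have given up searching).
Civilian working-age population = 18,659 + 10,720 = 29,379.
Unemployment rate = 497 / 18,659 = 2.66%.
Labor force participation rate = 18,659 / 29,379 = 63.51%.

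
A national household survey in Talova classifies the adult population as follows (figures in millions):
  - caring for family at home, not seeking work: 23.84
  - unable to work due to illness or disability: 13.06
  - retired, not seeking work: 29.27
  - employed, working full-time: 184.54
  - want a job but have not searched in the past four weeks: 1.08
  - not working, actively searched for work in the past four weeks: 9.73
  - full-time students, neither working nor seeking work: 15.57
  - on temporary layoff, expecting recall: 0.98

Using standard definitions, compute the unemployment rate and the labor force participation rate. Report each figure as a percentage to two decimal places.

Employed = 184.54 million.
Unemployed = 9.73 + 0.98 = 10.71 million (jobless and actively searching, or on temporary layoff).
Labor force = 184.54 + 10.71 = 195.25 million.
Not in labor force = 23.84 + 13.06 + 29.27 + 1.08 + 15.57 = 82.82 million (those not working and not actively searching are outside the labor force — including those who want a job but have given up searching).
Civilian working-age population = 195.25 + 82.82 = 278.07 million.
Unemployment rate = 10.71 / 195.25 = 5.49%.
Labor force participation rate = 195.25 / 278.07 = 70.22%.

Unemployment rate ≈ 5.49%; labor force participation rate ≈ 70.22%.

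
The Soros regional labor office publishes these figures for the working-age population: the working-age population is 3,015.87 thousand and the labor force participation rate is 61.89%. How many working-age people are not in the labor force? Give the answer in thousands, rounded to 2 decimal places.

About 1,149.35 thousand are not in the labor force.

Share not in the labor force = 1 − 0.6189 = 0.3811.
Not in labor force = 0.3811 × 3,015.87 ≈ 1,149.35 thousand.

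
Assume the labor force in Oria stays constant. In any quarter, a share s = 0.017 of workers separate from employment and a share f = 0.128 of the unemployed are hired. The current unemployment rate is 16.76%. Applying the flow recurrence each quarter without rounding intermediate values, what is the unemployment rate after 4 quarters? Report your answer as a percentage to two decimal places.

With a fixed labor force, u_{t+1} = u_t + s·(1−u_t) − f·u_t = u_t·(1−s−f) + s.
Here 1−s−f = 0.855 and s = 0.017.
u_1 = 0.167600 × 0.855 + 0.017 = 0.160298.
u_2 = 0.160298 × 0.855 + 0.017 = 0.154055.
u_3 = 0.154055 × 0.855 + 0.017 = 0.148717.
u_4 = 0.148717 × 0.855 + 0.017 = 0.144153.

Unemployment rate after four quarters ≈ 14.42%.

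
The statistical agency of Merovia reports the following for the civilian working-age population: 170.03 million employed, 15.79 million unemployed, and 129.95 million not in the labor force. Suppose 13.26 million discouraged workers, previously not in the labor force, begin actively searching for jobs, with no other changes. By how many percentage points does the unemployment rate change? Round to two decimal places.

The unemployment rate changes by +6.09 percentage points.

Initially, labor force = 170.03 + 15.79 = 185.82 million, so u = 15.79/185.82 = 8.50%.
After the change, unemployed and labor force both rise by 13.26 → E = 170.03, U = 29.05, labor force = 199.08 million.
New unemployment rate = 29.05 / 199.08 = 14.59%.
Change = 14.59% − 8.50% = +6.09 percentage points.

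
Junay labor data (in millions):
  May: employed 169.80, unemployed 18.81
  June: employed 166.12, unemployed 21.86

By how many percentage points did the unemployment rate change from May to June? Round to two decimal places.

May: labor force = 169.80 + 18.81 = 188.61; u = 18.81/188.61 = 9.97%.
June: labor force = 166.12 + 21.86 = 187.98; u = 21.86/187.98 = 11.63%.
Change = 11.63% − 9.97% = +1.66 pp.

The unemployment rate changed by +1.66 percentage points.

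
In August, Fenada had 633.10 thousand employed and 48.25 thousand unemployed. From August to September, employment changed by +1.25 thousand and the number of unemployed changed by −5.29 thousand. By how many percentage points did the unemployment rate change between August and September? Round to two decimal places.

The unemployment rate changed by −0.74 percentage points.

August: labor force = 633.10 + 48.25 = 681.35; u = 48.25/681.35 = 7.08%.
September: labor force = 634.35 + 42.96 = 677.31; u = 42.96/677.31 = 6.34%.
Change = 6.34% − 7.08% = −0.74 pp.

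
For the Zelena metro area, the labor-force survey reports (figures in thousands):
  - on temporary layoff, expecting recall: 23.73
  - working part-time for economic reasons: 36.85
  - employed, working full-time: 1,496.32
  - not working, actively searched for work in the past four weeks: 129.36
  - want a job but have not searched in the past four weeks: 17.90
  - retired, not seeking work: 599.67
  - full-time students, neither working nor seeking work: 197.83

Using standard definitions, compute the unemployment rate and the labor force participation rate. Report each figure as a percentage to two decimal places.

Employed = 36.85 + 1,496.32 = 1,533.17 thousand (anyone who worked, including part-time for economic reasons, counts as employed).
Unemployed = 23.73 + 129.36 = 153.09 thousand (jobless and actively searching, or on temporary layoff).
Labor force = 1,533.17 + 153.09 = 1,686.26 thousand.
Not in labor force = 17.90 + 599.67 + 197.83 = 815.40 thousand (those not working and not actively searching are outside the labor force — including those who want a job but have given up searching).
Civilian working-age population = 1,686.26 + 815.40 = 2,501.66 thousand.
Unemployment rate = 153.09 / 1,686.26 = 9.08%.
Labor force participation rate = 1,686.26 / 2,501.66 = 67.41%.

Unemployment rate ≈ 9.08%; labor force participation rate ≈ 67.41%.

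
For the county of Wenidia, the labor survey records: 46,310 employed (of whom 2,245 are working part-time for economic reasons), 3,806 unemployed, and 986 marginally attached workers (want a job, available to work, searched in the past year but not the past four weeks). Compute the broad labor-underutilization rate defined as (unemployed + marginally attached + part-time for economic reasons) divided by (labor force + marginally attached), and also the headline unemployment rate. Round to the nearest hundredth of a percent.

Broad underutilization rate ≈ 13.77%; headline unemployment rate ≈ 7.59%.

Labor force = 46,310 + 3,806 = 50,116.
Numerator = 3,806 + 986 + 2,245 = 7,037.
Denominator = 50,116 + 986 = 51,102.
Broad rate = 7,037 / 51,102 = 13.77%.
Headline unemployment rate = 3,806 / 50,116 = 7.59%.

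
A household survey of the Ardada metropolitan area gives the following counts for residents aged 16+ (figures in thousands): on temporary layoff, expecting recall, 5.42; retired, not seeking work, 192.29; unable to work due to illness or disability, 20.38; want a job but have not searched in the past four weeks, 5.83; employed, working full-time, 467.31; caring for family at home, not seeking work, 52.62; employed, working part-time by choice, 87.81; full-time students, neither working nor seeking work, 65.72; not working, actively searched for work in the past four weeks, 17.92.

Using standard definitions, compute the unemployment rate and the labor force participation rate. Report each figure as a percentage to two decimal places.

Employed = 467.31 + 87.81 = 555.12 thousand.
Unemployed = 5.42 + 17.92 = 23.34 thousand (jobless and actively searching, or on temporary layoff).
Labor force = 555.12 + 23.34 = 578.46 thousand.
Not in labor force = 192.29 + 20.38 + 5.83 + 52.62 + 65.72 = 336.84 thousand (those not working and not actively searching are outside the labor force — including those who want a job but have given up searching).
Civilian working-age population = 578.46 + 336.84 = 915.30 thousand.
Unemployment rate = 23.34 / 578.46 = 4.03%.
Labor force participation rate = 578.46 / 915.30 = 63.20%.

Unemployment rate ≈ 4.03%; labor force participation rate ≈ 63.20%.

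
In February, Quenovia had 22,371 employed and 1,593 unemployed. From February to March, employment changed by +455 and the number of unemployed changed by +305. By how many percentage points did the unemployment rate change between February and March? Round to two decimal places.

The unemployment rate changed by +1.03 percentage points.

February: labor force = 22,371 + 1,593 = 23,964; u = 1,593/23,964 = 6.65%.
March: labor force = 22,826 + 1,898 = 24,724; u = 1,898/24,724 = 7.68%.
Change = 7.68% − 6.65% = +1.03 pp.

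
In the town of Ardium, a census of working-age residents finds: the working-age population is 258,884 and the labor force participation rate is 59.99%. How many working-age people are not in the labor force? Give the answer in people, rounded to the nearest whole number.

Share not in the labor force = 1 − 0.5999 = 0.4001.
Not in labor force = 0.4001 × 258,884 ≈ 103,579.

About 103,579 are not in the labor force.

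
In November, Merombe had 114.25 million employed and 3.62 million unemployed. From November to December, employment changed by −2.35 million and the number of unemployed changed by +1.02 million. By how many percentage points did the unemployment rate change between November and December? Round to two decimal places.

November: labor force = 114.25 + 3.62 = 117.87; u = 3.62/117.87 = 3.07%.
December: labor force = 111.90 + 4.64 = 116.54; u = 4.64/116.54 = 3.98%.
Change = 3.98% − 3.07% = +0.91 pp.

The unemployment rate changed by +0.91 percentage points.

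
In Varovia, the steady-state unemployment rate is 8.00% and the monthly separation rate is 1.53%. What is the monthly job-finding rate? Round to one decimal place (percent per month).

From u* = s/(s+f): f = s·(1−u)/u.
f = 1.53 × (1 − 0.0800) / 0.0800 = 1.4076 / 0.0800 ≈ 17.6% per month.

Job-finding rate ≈ 17.6% per month.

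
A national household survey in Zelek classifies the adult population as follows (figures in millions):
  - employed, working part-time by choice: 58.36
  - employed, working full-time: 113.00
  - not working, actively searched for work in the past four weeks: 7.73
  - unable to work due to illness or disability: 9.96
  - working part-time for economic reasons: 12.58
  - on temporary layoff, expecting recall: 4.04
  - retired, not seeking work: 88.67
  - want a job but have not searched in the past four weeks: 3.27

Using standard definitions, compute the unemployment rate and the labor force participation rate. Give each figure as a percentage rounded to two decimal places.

Unemployment rate ≈ 6.01%; labor force participation rate ≈ 65.76%.

Employed = 58.36 + 113.00 + 12.58 = 183.94 million (anyone who worked, including part-time for economic reasons, counts as employed).
Unemployed = 7.73 + 4.04 = 11.77 million (jobless and actively searching, or on temporary layoff).
Labor force = 183.94 + 11.77 = 195.71 million.
Not in labor force = 9.96 + 88.67 + 3.27 = 101.90 million (those not working and not actively searching are outside the labor force — including those who want a job but have given up searching).
Civilian working-age population = 195.71 + 101.90 = 297.61 million.
Unemployment rate = 11.77 / 195.71 = 6.01%.
Labor force participation rate = 195.71 / 297.61 = 65.76%.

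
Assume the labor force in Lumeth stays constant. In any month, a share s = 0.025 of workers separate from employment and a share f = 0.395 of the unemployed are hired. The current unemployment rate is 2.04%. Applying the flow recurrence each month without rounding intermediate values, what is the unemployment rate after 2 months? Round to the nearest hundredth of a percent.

With a fixed labor force, u_{t+1} = u_t + s·(1−u_t) − f·u_t = u_t·(1−s−f) + s.
Here 1−s−f = 0.580 and s = 0.025.
u_1 = 0.020400 × 0.580 + 0.025 = 0.036832.
u_2 = 0.036832 × 0.580 + 0.025 = 0.046363.

Unemployment rate after two months ≈ 4.64%.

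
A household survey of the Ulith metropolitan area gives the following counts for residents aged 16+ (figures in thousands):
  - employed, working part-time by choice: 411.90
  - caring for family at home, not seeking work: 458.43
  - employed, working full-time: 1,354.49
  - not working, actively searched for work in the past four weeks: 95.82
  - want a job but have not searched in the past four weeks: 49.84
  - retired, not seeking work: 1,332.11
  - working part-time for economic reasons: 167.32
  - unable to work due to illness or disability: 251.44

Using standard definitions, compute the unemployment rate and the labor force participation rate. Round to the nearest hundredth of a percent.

Employed = 411.90 + 1,354.49 + 167.32 = 1,933.71 thousand (anyone who worked, including part-time for economic reasons, counts as employed).
Unemployed = 95.82 thousand.
Labor force = 1,933.71 + 95.82 = 2,029.53 thousand.
Not in labor force = 458.43 + 49.84 + 1,332.11 + 251.44 = 2,091.82 thousand (those not working and not actively searching are outside the labor force — including those who want a job but have given up searching).
Civilian working-age population = 2,029.53 + 2,091.82 = 4,121.35 thousand.
Unemployment rate = 95.82 / 2,029.53 = 4.72%.
Labor force participation rate = 2,029.53 / 4,121.35 = 49.24%.

Unemployment rate ≈ 4.72%; labor force participation rate ≈ 49.24%.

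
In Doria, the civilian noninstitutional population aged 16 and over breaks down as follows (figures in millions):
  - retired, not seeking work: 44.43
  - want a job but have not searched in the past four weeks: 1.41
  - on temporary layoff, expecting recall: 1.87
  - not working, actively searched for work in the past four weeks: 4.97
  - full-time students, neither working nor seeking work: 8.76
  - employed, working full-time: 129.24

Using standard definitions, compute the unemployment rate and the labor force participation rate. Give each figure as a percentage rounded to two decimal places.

Unemployment rate ≈ 5.03%; labor force participation rate ≈ 71.37%.

Employed = 129.24 million.
Unemployed = 1.87 + 4.97 = 6.84 million (jobless and actively searching, or on temporary layoff).
Labor force = 129.24 + 6.84 = 136.08 million.
Not in labor force = 44.43 + 1.41 + 8.76 = 54.60 million (those not working and not actively searching are outside the labor force — including those who want a job but have given up searching).
Civilian working-age population = 136.08 + 54.60 = 190.68 million.
Unemployment rate = 6.84 / 136.08 = 5.03%.
Labor force participation rate = 136.08 / 190.68 = 71.37%.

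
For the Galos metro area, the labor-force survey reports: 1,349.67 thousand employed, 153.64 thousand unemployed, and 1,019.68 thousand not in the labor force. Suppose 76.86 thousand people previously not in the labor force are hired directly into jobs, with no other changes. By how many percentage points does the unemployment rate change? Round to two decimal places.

The unemployment rate changes by −0.50 percentage points.

Initially, labor force = 1,349.67 + 153.64 = 1,503.31 thousand, so u = 153.64/1,503.31 = 10.22%.
After the change, employed and labor force both rise by 76.86; unemployed unchanged → E = 1,426.53, U = 153.64, labor force = 1,580.17 thousand.
New unemployment rate = 153.64 / 1,580.17 = 9.72%.
Change = 9.72% − 10.22% = −0.50 percentage points.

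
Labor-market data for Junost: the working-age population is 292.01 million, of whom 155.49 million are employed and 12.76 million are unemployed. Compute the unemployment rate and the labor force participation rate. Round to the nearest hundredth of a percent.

Unemployment rate ≈ 7.58%; labor force participation rate ≈ 57.62%.

Labor force = employed + unemployed = 155.49 + 12.76 = 168.25 million.
Unemployment rate = 12.76 / 168.25 = 7.58%.
Labor force participation rate = 168.25 / 292.01 = 57.62%.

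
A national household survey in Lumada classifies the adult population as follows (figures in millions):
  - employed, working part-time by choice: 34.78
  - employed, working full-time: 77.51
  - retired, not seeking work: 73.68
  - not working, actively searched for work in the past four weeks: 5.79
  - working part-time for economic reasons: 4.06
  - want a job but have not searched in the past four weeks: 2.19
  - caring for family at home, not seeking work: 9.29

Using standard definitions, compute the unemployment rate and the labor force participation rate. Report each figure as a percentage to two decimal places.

Unemployment rate ≈ 4.74%; labor force participation rate ≈ 58.92%.

Employed = 34.78 + 77.51 + 4.06 = 116.35 million (anyone who worked, including part-time for economic reasons, counts as employed).
Unemployed = 5.79 million.
Labor force = 116.35 + 5.79 = 122.14 million.
Not in labor force = 73.68 + 2.19 + 9.29 = 85.16 million (those not working and not actively searching are outside the labor force — including those who want a job but have given up searching).
Civilian working-age population = 122.14 + 85.16 = 207.30 million.
Unemployment rate = 5.79 / 122.14 = 4.74%.
Labor force participation rate = 122.14 / 207.30 = 58.92%.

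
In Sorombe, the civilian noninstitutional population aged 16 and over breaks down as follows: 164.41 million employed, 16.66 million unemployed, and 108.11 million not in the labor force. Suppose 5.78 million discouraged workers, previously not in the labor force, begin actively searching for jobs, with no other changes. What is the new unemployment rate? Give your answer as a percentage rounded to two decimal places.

New unemployment rate ≈ 12.01%.

Initially, labor force = 164.41 + 16.66 = 181.07 million, so u = 16.66/181.07 = 9.20%.
After the change, unemployed and labor force both rise by 5.78 → E = 164.41, U = 22.44, labor force = 186.85 million.
New unemployment rate = 22.44 / 186.85 = 12.01%.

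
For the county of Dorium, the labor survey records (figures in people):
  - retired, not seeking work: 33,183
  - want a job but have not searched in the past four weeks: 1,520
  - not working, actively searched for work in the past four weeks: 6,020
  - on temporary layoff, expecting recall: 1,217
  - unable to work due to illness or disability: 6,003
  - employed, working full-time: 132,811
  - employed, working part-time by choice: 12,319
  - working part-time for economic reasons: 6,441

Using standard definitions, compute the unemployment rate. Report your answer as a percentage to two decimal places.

Unemployment rate ≈ 4.56%.

Employed = 132,811 + 12,319 + 6,441 = 151,571 (anyone who worked, including part-time for economic reasons, counts as employed).
Unemployed = 6,020 + 1,217 = 7,237 (jobless and actively searching, or on temporary layoff).
Labor force = 151,571 + 7,237 = 158,808.
Unemployment rate = 7,237 / 158,808 = 4.56%.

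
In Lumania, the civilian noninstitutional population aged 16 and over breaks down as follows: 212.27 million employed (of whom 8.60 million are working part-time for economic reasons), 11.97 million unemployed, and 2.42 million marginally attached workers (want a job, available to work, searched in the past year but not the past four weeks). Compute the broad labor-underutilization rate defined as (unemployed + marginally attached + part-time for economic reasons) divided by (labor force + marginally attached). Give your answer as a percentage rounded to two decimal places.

Broad underutilization rate ≈ 10.14%.

Labor force = 212.27 + 11.97 = 224.24 million.
Numerator = 11.97 + 2.42 + 8.60 = 22.99 million.
Denominator = 224.24 + 2.42 = 226.66 million.
Broad rate = 22.99 / 226.66 = 10.14%.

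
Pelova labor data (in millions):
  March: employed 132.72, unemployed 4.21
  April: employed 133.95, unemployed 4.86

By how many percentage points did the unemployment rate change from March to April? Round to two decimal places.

March: labor force = 132.72 + 4.21 = 136.93; u = 4.21/136.93 = 3.07%.
April: labor force = 133.95 + 4.86 = 138.81; u = 4.86/138.81 = 3.50%.
Change = 3.50% − 3.07% = +0.43 pp.

The unemployment rate changed by +0.43 percentage points.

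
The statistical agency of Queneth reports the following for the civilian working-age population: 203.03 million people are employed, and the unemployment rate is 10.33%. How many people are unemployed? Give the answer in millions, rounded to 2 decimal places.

About 23.39 million are unemployed.

Let U be the number unemployed. The labor force is E + U, and U/(E+U) = 0.1033.
So U = 0.1033 × 203.03 / (1 − 0.1033) = 20.9730 / 0.8967 ≈ 23.39 million.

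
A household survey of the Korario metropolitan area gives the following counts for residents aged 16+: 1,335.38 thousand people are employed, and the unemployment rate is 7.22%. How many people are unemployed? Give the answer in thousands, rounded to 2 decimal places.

Let U be the number unemployed. The labor force is E + U, and U/(E+U) = 0.0722.
So U = 0.0722 × 1,335.38 / (1 − 0.0722) = 96.4144 / 0.9278 ≈ 103.92 thousand.

About 103.92 thousand are unemployed.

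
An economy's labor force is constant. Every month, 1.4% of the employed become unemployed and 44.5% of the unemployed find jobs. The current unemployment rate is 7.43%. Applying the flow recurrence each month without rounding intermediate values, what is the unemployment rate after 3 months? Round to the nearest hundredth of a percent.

With a fixed labor force, u_{t+1} = u_t + s·(1−u_t) − f·u_t = u_t·(1−s−f) + s.
Here 1−s−f = 0.541 and s = 0.014.
u_1 = 0.074300 × 0.541 + 0.014 = 0.054196.
u_2 = 0.054196 × 0.541 + 0.014 = 0.043320.
u_3 = 0.043320 × 0.541 + 0.014 = 0.037436.

Unemployment rate after three months ≈ 3.74%.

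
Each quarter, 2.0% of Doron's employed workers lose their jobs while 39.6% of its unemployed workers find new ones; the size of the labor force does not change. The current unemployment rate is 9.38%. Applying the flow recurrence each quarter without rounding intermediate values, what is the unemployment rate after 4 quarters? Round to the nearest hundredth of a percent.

With a fixed labor force, u_{t+1} = u_t + s·(1−u_t) − f·u_t = u_t·(1−s−f) + s.
Here 1−s−f = 0.584 and s = 0.020.
u_1 = 0.093800 × 0.584 + 0.020 = 0.074779.
u_2 = 0.074779 × 0.584 + 0.020 = 0.063671.
u_3 = 0.063671 × 0.584 + 0.020 = 0.057184.
u_4 = 0.057184 × 0.584 + 0.020 = 0.053395.

Unemployment rate after four quarters ≈ 5.34%.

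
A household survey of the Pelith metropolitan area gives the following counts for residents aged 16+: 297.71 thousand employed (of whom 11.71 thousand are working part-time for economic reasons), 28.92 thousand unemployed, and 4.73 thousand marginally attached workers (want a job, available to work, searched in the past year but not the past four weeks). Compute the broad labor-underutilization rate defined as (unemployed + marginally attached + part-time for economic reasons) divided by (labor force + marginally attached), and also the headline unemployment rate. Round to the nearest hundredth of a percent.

Labor force = 297.71 + 28.92 = 326.63 thousand.
Numerator = 28.92 + 4.73 + 11.71 = 45.36 thousand.
Denominator = 326.63 + 4.73 = 331.36 thousand.
Broad rate = 45.36 / 331.36 = 13.69%.
Headline unemployment rate = 28.92 / 326.63 = 8.85%.

Broad underutilization rate ≈ 13.69%; headline unemployment rate ≈ 8.85%.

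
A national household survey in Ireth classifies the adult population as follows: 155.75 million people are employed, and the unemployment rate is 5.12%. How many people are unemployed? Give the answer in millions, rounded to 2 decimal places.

About 8.40 million are unemployed.

Let U be the number unemployed. The labor force is E + U, and U/(E+U) = 0.0512.
So U = 0.0512 × 155.75 / (1 − 0.0512) = 7.9744 / 0.9488 ≈ 8.40 million.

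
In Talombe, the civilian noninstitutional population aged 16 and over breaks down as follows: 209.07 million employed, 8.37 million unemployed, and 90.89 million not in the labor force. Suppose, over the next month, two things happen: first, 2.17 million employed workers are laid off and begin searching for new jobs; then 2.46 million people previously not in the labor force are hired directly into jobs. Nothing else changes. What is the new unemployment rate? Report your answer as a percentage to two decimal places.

New unemployment rate ≈ 4.79%.

Initially, labor force = 209.07 + 8.37 = 217.44 million, so u = 8.37/217.44 = 3.85%.
After the first change, employed falls and unemployed rises by 2.17; labor force unchanged → E = 206.90, U = 10.54, labor force = 217.44 million.
After the second change, employed and labor force both rise by 2.46; unemployed unchanged → E = 209.36, U = 10.54, labor force = 219.90 million.
New unemployment rate = 10.54 / 219.90 = 4.79%.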